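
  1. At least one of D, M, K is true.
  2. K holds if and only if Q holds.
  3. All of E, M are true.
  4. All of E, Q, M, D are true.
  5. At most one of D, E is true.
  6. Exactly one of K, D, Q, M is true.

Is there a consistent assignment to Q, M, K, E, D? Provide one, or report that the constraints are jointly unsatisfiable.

No satisfying assignment exists.

Case D = True:
  (3) forces E = True.
  Constraint (5) is violated (D=T, E=T) — contradiction.
Case D = False:
  Constraint (4) is violated (D=F) — contradiction.
Both cases fail — unsatisfiable.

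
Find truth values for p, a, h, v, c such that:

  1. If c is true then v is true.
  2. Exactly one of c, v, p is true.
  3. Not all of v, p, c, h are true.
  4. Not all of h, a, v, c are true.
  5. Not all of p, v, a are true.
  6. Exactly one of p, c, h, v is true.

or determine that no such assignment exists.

p: False, a: True, h: False, v: True, c: False

  (1) c=F ⇒ v: vacuous ✓
  (2) {c, v, p}: 1 true — exactly one ✓
  (3) {v, p, c, h}: 1/4 true — not all ✓
  (4) {h, a, v, c}: 2/4 true — not all ✓
  (5) {p, v, a}: 2/3 true — not all ✓
  (6) {p, c, h, v}: 1 true — exactly one ✓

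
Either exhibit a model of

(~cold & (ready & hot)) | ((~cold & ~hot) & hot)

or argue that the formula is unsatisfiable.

hot=T; cold=F; ready=T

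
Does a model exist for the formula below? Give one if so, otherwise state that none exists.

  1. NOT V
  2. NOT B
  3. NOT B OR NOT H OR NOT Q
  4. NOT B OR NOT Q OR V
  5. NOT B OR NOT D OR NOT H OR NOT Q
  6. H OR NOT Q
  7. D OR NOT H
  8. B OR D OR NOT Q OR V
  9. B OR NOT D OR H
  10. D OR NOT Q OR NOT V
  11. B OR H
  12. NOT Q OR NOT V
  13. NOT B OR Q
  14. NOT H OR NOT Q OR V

Q = False; V = False; D = True; H = True; B = False

Unit clause (NOT V) forces V = False.
Unit clause (NOT B) forces B = False.
In (B OR H) only H is left, so H = True.
In (NOT H OR NOT Q OR V) only NOT Q is left, so Q = False.
In (D OR NOT H) only D is left, so D = True.
All clauses satisfied.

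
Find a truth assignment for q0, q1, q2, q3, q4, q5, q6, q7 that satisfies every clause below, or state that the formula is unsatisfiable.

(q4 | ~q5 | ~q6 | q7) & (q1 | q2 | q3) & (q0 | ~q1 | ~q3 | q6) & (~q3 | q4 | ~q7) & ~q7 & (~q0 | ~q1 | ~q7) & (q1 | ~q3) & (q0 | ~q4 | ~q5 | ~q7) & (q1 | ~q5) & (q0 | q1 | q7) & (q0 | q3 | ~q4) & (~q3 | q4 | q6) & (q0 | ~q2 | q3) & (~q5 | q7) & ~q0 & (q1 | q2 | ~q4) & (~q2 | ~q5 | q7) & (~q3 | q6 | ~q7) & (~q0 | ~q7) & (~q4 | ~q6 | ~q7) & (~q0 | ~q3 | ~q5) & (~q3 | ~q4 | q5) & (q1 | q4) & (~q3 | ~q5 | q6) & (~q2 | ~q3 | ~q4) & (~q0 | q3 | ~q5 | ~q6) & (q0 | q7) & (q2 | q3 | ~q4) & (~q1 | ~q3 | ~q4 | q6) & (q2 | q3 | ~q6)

The formula is unsatisfiable.

Case q0 = True:
  Clause (~q0) is falsified — contradiction.
Case q0 = False:
  (~q7) forces q7 = False.
  Clause (q0 | q7) is falsified — contradiction.
Both cases fail, so the formula is unsatisfiable.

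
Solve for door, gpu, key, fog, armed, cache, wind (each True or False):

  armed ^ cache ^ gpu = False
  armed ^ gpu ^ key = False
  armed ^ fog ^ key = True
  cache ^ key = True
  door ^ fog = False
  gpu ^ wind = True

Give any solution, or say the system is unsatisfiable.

No satisfying assignment exists.

Adding constraints 1, 2, 4 mod 2: every variable appears an even number of times on the left, so the left side is 0.
But the right sides sum to 1 (mod 2). 0 ≠ 1 — the system is inconsistent.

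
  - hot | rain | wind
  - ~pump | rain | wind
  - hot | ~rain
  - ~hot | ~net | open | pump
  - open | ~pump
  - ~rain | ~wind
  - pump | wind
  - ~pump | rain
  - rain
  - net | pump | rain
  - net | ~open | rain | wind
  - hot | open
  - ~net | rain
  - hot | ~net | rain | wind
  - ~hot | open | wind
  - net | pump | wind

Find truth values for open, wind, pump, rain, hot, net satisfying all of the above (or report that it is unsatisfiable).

open = True, wind = False, pump = True, rain = True, hot = True, net = False

Unit clause (rain) forces rain = True.
In (hot | ~rain) only hot is left, so hot = True.
In (~rain | ~wind) only ~wind is left, so wind = False.
In (pump | wind) only pump is left, so pump = True.
In (~hot | open | wind) only open is left, so open = True.
Set net = False.
All clauses satisfied.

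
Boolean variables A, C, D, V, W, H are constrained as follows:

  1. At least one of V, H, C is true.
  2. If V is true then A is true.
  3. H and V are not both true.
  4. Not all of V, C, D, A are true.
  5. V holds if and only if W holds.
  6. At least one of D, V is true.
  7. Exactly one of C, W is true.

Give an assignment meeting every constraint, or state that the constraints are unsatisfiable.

A: False; C: True; D: True; V: False; W: False; H: True

  (1) {V, H, C}: 2 true — at least one ✓
  (2) V=F ⇒ A: vacuous ✓
  (3) H=T, V=F — not both ✓
  (4) {V, C, D, A}: 2/4 true — not all ✓
  (5) V=F, W=F — same ✓
  (6) {D, V}: 1 true — at least one ✓
  (7) {C, W}: 1 true — exactly one ✓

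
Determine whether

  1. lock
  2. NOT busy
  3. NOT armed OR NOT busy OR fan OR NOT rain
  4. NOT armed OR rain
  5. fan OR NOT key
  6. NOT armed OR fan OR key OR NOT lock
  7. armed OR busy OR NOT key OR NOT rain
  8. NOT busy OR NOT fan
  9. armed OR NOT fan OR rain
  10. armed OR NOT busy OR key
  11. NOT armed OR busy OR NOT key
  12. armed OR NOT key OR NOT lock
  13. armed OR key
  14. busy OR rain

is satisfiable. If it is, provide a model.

busy = False; lock = True; fan = True; armed = True; key = False; rain = True

Unit clause (lock) forces lock = True.
Unit clause (NOT busy) forces busy = False.
In (busy OR rain) only rain is left, so rain = True.
Try fan = False:
  (fan OR NOT key) forces key = False.
  (NOT armed OR fan OR key OR NOT lock) forces armed = False.
  clause (armed OR key) is falsified — backtrack.
So fan = True.
Try armed = False:
  (armed OR busy OR NOT key OR NOT rain) forces key = False.
  clause (armed OR key) is falsified — backtrack.
So armed = True.
  then (NOT armed OR busy OR NOT key) forces key = False.
All clauses satisfied.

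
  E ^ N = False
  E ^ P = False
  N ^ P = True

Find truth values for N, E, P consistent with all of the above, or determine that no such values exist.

Adding constraints 1, 2, 3 mod 2: every variable appears an even number of times on the left, so the left side is 0.
But the right sides sum to 1 (mod 2). 0 ≠ 1 — the system is inconsistent.

Unsatisfiable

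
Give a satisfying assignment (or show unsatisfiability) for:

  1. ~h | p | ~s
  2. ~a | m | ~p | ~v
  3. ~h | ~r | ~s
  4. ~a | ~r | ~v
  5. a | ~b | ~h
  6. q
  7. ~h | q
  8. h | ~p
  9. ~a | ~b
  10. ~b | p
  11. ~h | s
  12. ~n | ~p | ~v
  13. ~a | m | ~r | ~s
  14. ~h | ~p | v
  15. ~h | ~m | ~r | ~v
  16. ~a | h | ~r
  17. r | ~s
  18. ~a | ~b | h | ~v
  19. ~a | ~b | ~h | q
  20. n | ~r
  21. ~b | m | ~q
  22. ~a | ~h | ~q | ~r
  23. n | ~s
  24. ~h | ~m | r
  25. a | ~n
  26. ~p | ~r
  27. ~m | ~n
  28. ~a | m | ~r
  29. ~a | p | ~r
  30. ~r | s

Unit clause (q) forces q = True.
Try h = True:
  (~h | s) forces s = True.
  (~h | p | ~s) forces p = True.
  (~h | ~r | ~s) forces r = False.
  clause (r | ~s) is falsified — backtrack.
So h = False.
  then (h | ~p) forces p = False.
  then (~b | p) forces b = False.
Set n = False.
  then (n | ~r) forces r = False.
  then (n | ~s) forces s = False.
Set m = False.
Set v = True.
Set a = False.
All clauses satisfied.

h = False, n = False, p = False, m = False, v = True, r = False, a = False, s = False, q = True, b = False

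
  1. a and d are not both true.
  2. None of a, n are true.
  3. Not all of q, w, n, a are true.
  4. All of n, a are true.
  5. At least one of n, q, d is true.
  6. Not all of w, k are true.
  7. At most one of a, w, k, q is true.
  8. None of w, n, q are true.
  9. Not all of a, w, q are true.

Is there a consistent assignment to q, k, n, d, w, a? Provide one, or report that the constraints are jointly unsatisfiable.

UNSATISFIABLE

Case n = True:
  Constraint (2) is violated (n=T) — contradiction.
Case n = False:
  Constraint (4) is violated (n=F) — contradiction.
Both cases fail — unsatisfiable.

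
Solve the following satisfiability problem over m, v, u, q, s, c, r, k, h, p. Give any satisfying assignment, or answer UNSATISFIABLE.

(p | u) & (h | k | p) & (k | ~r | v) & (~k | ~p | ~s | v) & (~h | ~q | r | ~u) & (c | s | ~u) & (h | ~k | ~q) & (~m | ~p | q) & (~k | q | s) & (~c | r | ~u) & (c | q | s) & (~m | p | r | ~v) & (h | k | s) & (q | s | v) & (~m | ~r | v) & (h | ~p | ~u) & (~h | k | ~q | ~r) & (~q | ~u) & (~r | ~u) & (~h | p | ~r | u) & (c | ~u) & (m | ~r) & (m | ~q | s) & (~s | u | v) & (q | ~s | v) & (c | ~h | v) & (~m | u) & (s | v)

Set m = False.
  then (m | ~r) forces r = False.
Set v = True.
Set u = False.
  then (p | u) forces p = True.
Set q = False.
Set s = True.
Set c = False.
Set k = False.
Set h = False.
All clauses satisfied.

m = False; v = True; u = False; q = False; s = True; c = False; r = False; k = False; h = False; p = True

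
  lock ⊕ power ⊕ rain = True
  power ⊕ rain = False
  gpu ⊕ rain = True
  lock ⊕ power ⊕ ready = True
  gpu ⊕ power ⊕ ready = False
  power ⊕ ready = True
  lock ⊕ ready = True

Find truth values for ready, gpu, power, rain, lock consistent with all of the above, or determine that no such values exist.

Adding constraints 1, 2, 4, 6 mod 2: every variable appears an even number of times on the left, so the left side is 0.
But the right sides sum to 1 (mod 2). 0 ≠ 1 — the system is inconsistent.

Unsatisfiable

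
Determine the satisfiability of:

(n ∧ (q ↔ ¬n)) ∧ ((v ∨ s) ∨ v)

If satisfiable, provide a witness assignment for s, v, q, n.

s=T, v=T, q=F, n=T

  n ∧ (q ↔ ¬n) = True
    q ↔ ¬n = True
      ¬n = False
  (v ∨ s) ∨ v = True
    v ∨ s = True
Both conjuncts True, so the formula holds.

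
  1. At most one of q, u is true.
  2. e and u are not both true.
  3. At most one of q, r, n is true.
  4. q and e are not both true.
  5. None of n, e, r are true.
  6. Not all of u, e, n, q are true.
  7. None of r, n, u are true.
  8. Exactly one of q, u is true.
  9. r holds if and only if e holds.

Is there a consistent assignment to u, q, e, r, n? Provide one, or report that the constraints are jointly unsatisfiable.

u = False, q = True, e = False, r = False, n = False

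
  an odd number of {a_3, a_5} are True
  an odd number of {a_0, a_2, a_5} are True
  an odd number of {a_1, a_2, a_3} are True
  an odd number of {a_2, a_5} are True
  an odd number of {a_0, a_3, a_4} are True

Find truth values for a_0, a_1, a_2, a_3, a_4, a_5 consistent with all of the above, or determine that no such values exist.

a_0=F; a_1=T; a_2=F; a_3=F; a_4=T; a_5=T

{a_3, a_5}: 1 true → odd ✓
{a_0, a_2, a_5}: 1 true → odd ✓
{a_1, a_2, a_3}: 1 true → odd ✓
{a_2, a_5}: 1 true → odd ✓
{a_0, a_3, a_4}: 1 true → odd ✓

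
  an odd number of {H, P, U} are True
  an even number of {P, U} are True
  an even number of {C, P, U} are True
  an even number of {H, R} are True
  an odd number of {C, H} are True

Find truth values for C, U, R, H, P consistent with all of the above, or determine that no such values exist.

C: False; U: False; R: True; H: True; P: False

{H, P, U}: 1 true → odd ✓
{P, U}: 0 true → even ✓
{C, P, U}: 0 true → even ✓
{H, R}: 2 true → even ✓
{C, H}: 1 true → odd ✓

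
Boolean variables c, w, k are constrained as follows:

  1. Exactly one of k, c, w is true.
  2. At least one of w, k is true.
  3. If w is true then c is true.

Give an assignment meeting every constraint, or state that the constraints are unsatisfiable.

c = False; w = False; k = True

  (1) {k, c, w}: 1 true — exactly one ✓
  (2) {w, k}: 1 true — at least one ✓
  (3) w=F ⇒ c: vacuous ✓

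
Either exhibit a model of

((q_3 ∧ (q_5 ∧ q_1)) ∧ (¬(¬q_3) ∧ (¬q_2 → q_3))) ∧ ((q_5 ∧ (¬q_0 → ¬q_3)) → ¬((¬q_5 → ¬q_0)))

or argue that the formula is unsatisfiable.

q_0=F, q_1=T, q_2=T, q_3=T, q_5=T

  (q_3 ∧ (q_5 ∧ q_1)) ∧ (¬(¬q_3) ∧ (¬q_2 → q_3)) = True
    q_3 ∧ (q_5 ∧ q_1) = True
      q_5 ∧ q_1 = True
    ¬(¬q_3) ∧ (¬q_2 → q_3) = True
      ¬(¬q_3) = True
        ¬q_3 = False
      ¬q_2 → q_3 = True
        ¬q_2 = False
  (q_5 ∧ (¬q_0 → ¬q_3)) → ¬((¬q_5 → ¬q_0)) = True
    q_5 ∧ (¬q_0 → ¬q_3) = False
      ¬q_0 → ¬q_3 = False
        ¬q_0 = True
        ¬q_3 = False
    ¬((¬q_5 → ¬q_0)) = False
      ¬q_5 → ¬q_0 = True
        ¬q_5 = False
        ¬q_0 = True
Both conjuncts True, so the formula holds.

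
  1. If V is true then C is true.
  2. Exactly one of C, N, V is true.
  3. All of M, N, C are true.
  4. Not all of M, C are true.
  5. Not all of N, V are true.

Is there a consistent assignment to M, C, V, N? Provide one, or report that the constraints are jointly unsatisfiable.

UNSATISFIABLE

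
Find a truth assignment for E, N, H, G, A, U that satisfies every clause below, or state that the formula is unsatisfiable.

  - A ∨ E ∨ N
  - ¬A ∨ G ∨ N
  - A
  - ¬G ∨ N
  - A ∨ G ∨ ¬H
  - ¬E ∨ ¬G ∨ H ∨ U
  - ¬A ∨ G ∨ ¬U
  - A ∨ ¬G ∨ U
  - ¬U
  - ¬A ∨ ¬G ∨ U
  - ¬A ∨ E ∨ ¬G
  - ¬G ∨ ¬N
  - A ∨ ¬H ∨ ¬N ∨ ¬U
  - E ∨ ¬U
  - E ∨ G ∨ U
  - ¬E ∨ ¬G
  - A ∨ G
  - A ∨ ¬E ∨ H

Unit clause (A) forces A = True.
Unit clause (¬U) forces U = False.
In (¬A ∨ ¬G ∨ U) only ¬G is left, so G = False.
In (E ∨ G ∨ U) only E is left, so E = True.
In (¬A ∨ G ∨ N) only N is left, so N = True.
Set H = True.
All clauses satisfied.

E: True; N: True; H: True; G: False; A: True; U: False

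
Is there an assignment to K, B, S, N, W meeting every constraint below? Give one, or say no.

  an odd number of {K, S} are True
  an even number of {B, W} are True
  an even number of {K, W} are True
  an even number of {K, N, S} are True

K: True; B: True; S: False; N: True; W: True

{K, S}: 1 true → odd ✓
{B, W}: 2 true → even ✓
{K, W}: 2 true → even ✓
{K, N, S}: 2 true → even ✓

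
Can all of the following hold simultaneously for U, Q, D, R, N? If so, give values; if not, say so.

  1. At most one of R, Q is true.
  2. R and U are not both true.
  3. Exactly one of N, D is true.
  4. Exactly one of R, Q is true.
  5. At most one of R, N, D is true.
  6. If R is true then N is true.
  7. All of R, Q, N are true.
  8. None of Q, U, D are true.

UNSATISFIABLE

Case Q = True:
  Constraint (8) is violated (Q=T) — contradiction.
Case Q = False:
  Constraint (7) is violated (Q=F) — contradiction.
Both cases fail — unsatisfiable.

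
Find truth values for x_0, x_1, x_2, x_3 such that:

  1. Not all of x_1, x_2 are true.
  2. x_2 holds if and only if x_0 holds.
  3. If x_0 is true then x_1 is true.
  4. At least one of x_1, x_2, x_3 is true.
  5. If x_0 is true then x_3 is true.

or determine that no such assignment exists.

x_0 = False, x_1 = False, x_2 = False, x_3 = True

  (1) {x_1, x_2}: 0/2 true — not all ✓
  (2) x_2=F, x_0=F — same ✓
  (3) x_0=F ⇒ x_1: vacuous ✓
  (4) {x_1, x_2, x_3}: 1 true — at least one ✓
  (5) x_0=F ⇒ x_3: vacuous ✓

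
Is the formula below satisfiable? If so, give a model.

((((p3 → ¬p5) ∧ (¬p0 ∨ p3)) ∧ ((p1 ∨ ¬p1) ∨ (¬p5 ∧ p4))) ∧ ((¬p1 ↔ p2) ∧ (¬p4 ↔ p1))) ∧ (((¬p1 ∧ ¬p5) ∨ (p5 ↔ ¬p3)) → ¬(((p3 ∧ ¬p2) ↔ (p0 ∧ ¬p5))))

p0 = False, p1 = True, p2 = False, p3 = True, p4 = False, p5 = False

  (((p3 → ¬p5) ∧ (¬p0 ∨ p3)) ∧ ((p1 ∨ ¬p1) ∨ (¬p5 ∧ p4))) ∧ ((¬p1 ↔ p2) ∧ (¬p4 ↔ p1)) = True
    ((p3 → ¬p5) ∧ (¬p0 ∨ p3)) ∧ ((p1 ∨ ¬p1) ∨ (¬p5 ∧ p4)) = True
      (p3 → ¬p5) ∧ (¬p0 ∨ p3) = True
        p3 → ¬p5 = True
          ¬p5 = True
        ¬p0 ∨ p3 = True
          ¬p0 = True
      (p1 ∨ ¬p1) ∨ (¬p5 ∧ p4) = True
        p1 ∨ ¬p1 = True
          ¬p1 = False
        ¬p5 ∧ p4 = False
          ¬p5 = True
    (¬p1 ↔ p2) ∧ (¬p4 ↔ p1) = True
      ¬p1 ↔ p2 = True
        ¬p1 = False
      ¬p4 ↔ p1 = True
        ¬p4 = True
  ((¬p1 ∧ ¬p5) ∨ (p5 ↔ ¬p3)) → ¬(((p3 ∧ ¬p2) ↔ (p0 ∧ ¬p5))) = True
    (¬p1 ∧ ¬p5) ∨ (p5 ↔ ¬p3) = True
      ¬p1 ∧ ¬p5 = False
        ¬p1 = False
        ¬p5 = True
      p5 ↔ ¬p3 = True
        ¬p3 = False
    ¬(((p3 ∧ ¬p2) ↔ (p0 ∧ ¬p5))) = True
      (p3 ∧ ¬p2) ↔ (p0 ∧ ¬p5) = False
        p3 ∧ ¬p2 = True
          ¬p2 = True
        p0 ∧ ¬p5 = False
          ¬p5 = True
Both conjuncts True, so the formula holds.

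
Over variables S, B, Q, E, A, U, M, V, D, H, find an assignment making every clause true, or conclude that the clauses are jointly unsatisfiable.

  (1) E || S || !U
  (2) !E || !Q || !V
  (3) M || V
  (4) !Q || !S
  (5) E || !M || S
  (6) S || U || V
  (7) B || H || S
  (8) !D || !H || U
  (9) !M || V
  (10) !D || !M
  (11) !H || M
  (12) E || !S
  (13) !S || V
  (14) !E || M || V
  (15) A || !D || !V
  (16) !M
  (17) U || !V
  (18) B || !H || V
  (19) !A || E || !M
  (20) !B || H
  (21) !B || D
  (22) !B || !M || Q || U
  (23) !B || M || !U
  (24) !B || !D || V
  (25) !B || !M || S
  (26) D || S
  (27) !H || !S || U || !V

Unit clause (!M) forces M = False.
In (M || V) only V is left, so V = True.
In (!H || M) only !H is left, so H = False.
In (U || !V) only U is left, so U = True.
In (!B || H) only !B is left, so B = False.
In (B || H || S) only S is left, so S = True.
In (E || !S) only E is left, so E = True.
In (!E || !Q || !V) only !Q is left, so Q = False.
Set A = True.
Set D = False.
All clauses satisfied.

S=T, B=F, Q=F, E=T, A=T, U=T, M=F, V=T, D=F, H=F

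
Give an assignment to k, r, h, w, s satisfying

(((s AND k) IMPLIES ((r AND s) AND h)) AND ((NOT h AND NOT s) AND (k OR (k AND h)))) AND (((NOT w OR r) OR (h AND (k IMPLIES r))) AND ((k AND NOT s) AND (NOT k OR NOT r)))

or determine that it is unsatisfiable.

k = True, r = False, h = False, w = False, s = False

  ((s AND k) IMPLIES ((r AND s) AND h)) AND ((NOT h AND NOT s) AND (k OR (k AND h))) = True
    (s AND k) IMPLIES ((r AND s) AND h) = True
      s AND k = False
      (r AND s) AND h = False
        r AND s = False
    (NOT h AND NOT s) AND (k OR (k AND h)) = True
      NOT h AND NOT s = True
        NOT h = True
        NOT s = True
      k OR (k AND h) = True
        k AND h = False
  ((NOT w OR r) OR (h AND (k IMPLIES r))) AND ((k AND NOT s) AND (NOT k OR NOT r)) = True
    (NOT w OR r) OR (h AND (k IMPLIES r)) = True
      NOT w OR r = True
        NOT w = True
      h AND (k IMPLIES r) = False
        k IMPLIES r = False
    (k AND NOT s) AND (NOT k OR NOT r) = True
      k AND NOT s = True
        NOT s = True
      NOT k OR NOT r = True
        NOT k = False
        NOT r = True
Both conjuncts True, so the formula holds.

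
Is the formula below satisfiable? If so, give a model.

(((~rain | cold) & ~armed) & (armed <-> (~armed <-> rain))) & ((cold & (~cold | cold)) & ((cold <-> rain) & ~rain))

The formula is unsatisfiable.

Case cold = True: the formula simplifies to (~armed & (armed <-> (~armed <-> rain))) & (rain & ~rain).
  rain = True: the conjunct ~rain is False.
  rain = False: the conjunct rain is False.
Case cold = False: the conjunct cold is False.
Both cases fail — unsatisfiable.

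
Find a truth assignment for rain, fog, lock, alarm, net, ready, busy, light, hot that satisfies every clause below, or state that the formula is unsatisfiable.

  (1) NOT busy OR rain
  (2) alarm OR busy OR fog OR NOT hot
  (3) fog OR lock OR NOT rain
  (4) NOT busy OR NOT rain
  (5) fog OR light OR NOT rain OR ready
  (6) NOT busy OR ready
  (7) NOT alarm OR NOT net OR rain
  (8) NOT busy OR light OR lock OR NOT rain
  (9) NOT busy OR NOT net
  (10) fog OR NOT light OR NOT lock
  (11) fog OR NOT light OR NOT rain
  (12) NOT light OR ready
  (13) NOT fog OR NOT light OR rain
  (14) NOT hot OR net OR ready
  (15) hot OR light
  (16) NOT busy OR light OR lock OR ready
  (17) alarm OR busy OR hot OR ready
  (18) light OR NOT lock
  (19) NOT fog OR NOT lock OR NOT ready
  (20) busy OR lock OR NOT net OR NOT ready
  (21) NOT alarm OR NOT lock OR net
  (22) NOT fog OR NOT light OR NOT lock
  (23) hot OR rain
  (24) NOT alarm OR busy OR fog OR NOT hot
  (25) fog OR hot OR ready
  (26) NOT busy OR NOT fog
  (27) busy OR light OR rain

rain = True, fog = True, lock = False, alarm = True, net = False, ready = True, busy = False, light = False, hot = True

Set rain = True.
  then (NOT busy OR NOT rain) forces busy = False.
Set fog = True.
Try lock = True:
  (light OR NOT lock) forces light = True.
  clause (NOT fog OR NOT light OR NOT lock) is falsified — backtrack.
So lock = False.
Set alarm = True.
Set net = False.
Set ready = True.
Set light = False.
  then (hot OR light) forces hot = True.
All clauses satisfied.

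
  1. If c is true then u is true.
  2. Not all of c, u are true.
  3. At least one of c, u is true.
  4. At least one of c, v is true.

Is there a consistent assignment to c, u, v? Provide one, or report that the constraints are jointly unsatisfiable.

c=F; u=T; v=T

  (1) c=F ⇒ u: vacuous ✓
  (2) {c, u}: 1/2 true — not all ✓
  (3) {c, u}: 1 true — at least one ✓
  (4) {c, v}: 1 true — at least one ✓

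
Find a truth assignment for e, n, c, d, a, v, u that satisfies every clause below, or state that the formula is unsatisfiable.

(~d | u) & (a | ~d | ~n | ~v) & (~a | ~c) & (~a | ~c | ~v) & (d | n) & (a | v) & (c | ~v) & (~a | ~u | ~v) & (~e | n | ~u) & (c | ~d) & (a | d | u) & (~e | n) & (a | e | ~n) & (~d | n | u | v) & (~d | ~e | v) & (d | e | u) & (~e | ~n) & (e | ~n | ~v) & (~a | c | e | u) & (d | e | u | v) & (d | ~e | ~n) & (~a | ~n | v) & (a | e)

Unsatisfiable — no assignment works.

Case e = True:
  (~e | n) forces n = True.
  Clause (~e | ~n) is falsified — contradiction.
Case e = False:
  (a | e) forces a = True.
  (~a | ~c) forces c = False.
  (c | ~v) forces v = False.
  (c | ~d) forces d = False.
  (d | n) forces n = True.
  Clause (~a | ~n | v) is falsified — contradiction.
Both cases fail, so the formula is unsatisfiable.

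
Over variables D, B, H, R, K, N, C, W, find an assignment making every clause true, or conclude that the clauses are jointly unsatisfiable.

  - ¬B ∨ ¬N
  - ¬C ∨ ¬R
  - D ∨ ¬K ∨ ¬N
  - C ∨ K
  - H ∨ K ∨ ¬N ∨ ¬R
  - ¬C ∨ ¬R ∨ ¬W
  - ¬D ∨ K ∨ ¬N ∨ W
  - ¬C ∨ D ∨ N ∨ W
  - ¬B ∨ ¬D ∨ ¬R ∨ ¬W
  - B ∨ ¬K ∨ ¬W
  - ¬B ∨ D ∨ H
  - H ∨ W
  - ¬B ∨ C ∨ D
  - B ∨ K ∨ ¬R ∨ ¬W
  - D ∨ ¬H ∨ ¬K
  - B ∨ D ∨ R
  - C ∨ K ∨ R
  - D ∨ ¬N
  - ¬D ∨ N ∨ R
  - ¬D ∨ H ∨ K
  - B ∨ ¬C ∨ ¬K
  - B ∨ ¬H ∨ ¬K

Set D = True.
Set B = True.
  then (¬B ∨ ¬N) forces N = False.
  then (¬D ∨ N ∨ R) forces R = True.
  then (¬C ∨ ¬R) forces C = False.
  then (C ∨ K) forces K = True.
  then (¬B ∨ ¬D ∨ ¬R ∨ ¬W) forces W = False.
  then (H ∨ W) forces H = True.
All clauses satisfied.

D = True, B = True, H = True, R = True, K = True, N = False, C = False, W = False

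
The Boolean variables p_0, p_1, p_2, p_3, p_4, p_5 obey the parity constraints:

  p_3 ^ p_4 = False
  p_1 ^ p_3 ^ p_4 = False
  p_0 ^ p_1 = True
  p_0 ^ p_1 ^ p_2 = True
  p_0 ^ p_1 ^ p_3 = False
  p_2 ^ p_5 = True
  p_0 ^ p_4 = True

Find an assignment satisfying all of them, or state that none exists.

Adding constraints 2, 5, 7 mod 2: every variable appears an even number of times on the left, so the left side is 0.
But the right sides sum to 1 (mod 2). 0 ≠ 1 — the system is inconsistent.

UNSATISFIABLE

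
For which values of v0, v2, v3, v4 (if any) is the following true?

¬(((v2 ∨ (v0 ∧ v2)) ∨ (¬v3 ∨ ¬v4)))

v0 = False; v2 = False; v3 = True; v4 = True

  ¬(((v2 ∨ (v0 ∧ v2)) ∨ (¬v3 ∨ ¬v4))) = True
    (v2 ∨ (v0 ∧ v2)) ∨ (¬v3 ∨ ¬v4) = False
      v2 ∨ (v0 ∧ v2) = False
        v0 ∧ v2 = False
      ¬v3 ∨ ¬v4 = False
        ¬v3 = False
        ¬v4 = False
The formula evaluates to True.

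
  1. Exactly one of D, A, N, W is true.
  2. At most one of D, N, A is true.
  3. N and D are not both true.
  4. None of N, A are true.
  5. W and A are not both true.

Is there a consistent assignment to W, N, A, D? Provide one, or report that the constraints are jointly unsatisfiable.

W = True; N = False; A = False; D = False

  (1) {D, A, N, W}: 1 true — exactly one ✓
  (2) {D, N, A}: 0 true — at most one ✓
  (3) N=F, D=F — not both ✓
  (4) {N, A}: 0 true — none ✓
  (5) W=T, A=F — not both ✓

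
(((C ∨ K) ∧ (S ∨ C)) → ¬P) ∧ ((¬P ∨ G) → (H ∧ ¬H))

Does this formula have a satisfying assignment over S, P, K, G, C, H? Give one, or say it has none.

S=T; P=T; K=F; G=F; C=F; H=T

  ((C ∨ K) ∧ (S ∨ C)) → ¬P = True
    (C ∨ K) ∧ (S ∨ C) = False
      C ∨ K = False
      S ∨ C = True
    ¬P = False
  (¬P ∨ G) → (H ∧ ¬H) = True
    ¬P ∨ G = False
      ¬P = False
    H ∧ ¬H = False
      ¬H = False
Both conjuncts True, so the formula holds.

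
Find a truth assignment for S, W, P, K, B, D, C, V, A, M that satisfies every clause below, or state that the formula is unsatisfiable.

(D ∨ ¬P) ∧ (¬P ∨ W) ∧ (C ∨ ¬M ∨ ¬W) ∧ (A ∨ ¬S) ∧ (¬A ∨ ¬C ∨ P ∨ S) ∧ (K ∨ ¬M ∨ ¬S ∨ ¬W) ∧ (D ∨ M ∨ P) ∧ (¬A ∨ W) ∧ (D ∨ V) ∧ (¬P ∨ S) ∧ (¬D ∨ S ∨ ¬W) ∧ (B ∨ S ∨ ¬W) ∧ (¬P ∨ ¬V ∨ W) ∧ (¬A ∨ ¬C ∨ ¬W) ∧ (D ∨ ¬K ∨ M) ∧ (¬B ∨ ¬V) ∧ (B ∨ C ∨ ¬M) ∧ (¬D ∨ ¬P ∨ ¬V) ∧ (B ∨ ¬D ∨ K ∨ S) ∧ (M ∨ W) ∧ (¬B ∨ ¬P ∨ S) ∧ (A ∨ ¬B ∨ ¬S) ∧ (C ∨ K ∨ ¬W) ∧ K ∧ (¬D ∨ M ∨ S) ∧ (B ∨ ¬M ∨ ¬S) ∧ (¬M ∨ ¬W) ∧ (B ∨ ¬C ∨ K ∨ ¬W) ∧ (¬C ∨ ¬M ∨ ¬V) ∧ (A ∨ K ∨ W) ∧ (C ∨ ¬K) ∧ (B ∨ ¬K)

Unit clause (K) forces K = True.
In (C ∨ ¬K) only C is left, so C = True.
In (B ∨ ¬K) only B is left, so B = True.
In (¬B ∨ ¬V) only ¬V is left, so V = False.
In (D ∨ V) only D is left, so D = True.
Try S = True:
  (A ∨ ¬S) forces A = True.
  (¬A ∨ W) forces W = True.
  clause (¬A ∨ ¬C ∨ ¬W) is falsified — backtrack.
So S = False.
  then (¬P ∨ S) forces P = False.
  then (¬D ∨ S ∨ ¬W) forces W = False.
  then (M ∨ W) forces M = True.
  then (¬A ∨ ¬C ∨ P ∨ S) forces A = False.
All clauses satisfied.

S = False, W = False, P = False, K = True, B = True, D = True, C = True, V = False, A = False, M = True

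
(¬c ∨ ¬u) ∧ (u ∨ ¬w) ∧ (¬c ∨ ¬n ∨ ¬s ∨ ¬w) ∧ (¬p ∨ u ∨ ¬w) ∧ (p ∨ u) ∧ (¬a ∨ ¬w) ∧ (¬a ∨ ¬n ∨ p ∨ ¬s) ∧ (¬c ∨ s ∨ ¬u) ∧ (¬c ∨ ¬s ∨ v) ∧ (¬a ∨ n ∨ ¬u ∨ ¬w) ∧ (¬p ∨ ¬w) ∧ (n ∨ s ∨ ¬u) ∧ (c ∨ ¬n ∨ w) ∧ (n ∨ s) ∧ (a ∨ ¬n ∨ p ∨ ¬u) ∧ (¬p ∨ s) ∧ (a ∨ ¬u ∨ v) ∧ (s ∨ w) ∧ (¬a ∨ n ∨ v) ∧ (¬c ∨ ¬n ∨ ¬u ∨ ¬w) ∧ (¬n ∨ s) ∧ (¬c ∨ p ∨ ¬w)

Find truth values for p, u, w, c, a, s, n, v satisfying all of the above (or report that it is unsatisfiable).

p=T, u=F, w=F, c=T, a=T, s=T, n=F, v=T

Set p = True.
  then (¬p ∨ ¬w) forces w = False.
  then (¬p ∨ s) forces s = True.
Set u = False.
Set c = True.
  then (¬c ∨ ¬s ∨ v) forces v = True.
Set a = True.
Set n = False.
All clauses satisfied.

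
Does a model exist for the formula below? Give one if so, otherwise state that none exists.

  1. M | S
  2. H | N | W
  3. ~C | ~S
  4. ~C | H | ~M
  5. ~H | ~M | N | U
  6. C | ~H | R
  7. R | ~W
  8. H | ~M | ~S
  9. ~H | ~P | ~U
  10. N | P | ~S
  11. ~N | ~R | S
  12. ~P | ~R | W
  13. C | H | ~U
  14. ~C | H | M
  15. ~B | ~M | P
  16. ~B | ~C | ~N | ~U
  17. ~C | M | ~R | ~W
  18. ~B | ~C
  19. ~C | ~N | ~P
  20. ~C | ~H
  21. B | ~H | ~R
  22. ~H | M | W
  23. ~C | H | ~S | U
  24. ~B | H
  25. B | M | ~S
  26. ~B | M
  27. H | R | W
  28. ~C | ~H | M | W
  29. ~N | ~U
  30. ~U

Unit clause (~U) forces U = False.
Set W = True.
  then (R | ~W) forces R = True.
Set P = False.
Set N = False.
  then (N | P | ~S) forces S = False.
  then (M | S) forces M = True.
  then (~H | ~M | N | U) forces H = False.
  then (~B | ~M | P) forces B = False.
  then (~C | H | ~M) forces C = False.
All clauses satisfied.

W: True, P: False, R: True, N: False, U: False, B: False, H: False, C: False, M: True, S: False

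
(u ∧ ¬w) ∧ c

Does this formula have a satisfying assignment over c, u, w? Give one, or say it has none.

c=T; u=T; w=F

  u ∧ ¬w = True
    ¬w = True
Both conjuncts True, so the formula holds.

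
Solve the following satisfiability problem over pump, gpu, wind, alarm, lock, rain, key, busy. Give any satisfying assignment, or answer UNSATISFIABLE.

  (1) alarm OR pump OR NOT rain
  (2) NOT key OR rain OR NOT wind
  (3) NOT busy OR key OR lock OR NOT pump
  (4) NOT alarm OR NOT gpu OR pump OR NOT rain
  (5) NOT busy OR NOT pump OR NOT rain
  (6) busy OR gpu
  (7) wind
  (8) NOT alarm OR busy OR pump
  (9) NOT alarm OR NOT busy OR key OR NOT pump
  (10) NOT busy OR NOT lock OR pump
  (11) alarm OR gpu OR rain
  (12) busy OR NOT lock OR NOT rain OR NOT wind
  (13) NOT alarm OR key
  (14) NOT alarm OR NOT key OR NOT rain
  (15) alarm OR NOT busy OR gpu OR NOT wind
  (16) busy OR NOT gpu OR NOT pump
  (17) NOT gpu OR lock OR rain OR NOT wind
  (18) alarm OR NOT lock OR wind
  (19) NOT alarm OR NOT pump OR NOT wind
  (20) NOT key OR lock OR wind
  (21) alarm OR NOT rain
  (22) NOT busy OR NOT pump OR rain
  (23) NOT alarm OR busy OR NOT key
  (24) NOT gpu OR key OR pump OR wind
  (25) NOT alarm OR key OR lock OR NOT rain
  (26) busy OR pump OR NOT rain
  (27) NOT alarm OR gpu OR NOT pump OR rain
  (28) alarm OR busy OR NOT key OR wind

pump=F, gpu=T, wind=T, alarm=F, lock=T, rain=F, key=F, busy=F

Unit clause (wind) forces wind = True.
Set pump = False.
Set gpu = True.
Try alarm = True:
  (NOT alarm OR NOT gpu OR pump OR NOT rain) forces rain = False.
  (NOT key OR rain OR NOT wind) forces key = False.
  clause (NOT alarm OR key) is falsified — backtrack.
So alarm = False.
  then (alarm OR pump OR NOT rain) forces rain = False.
  then (NOT key OR rain OR NOT wind) forces key = False.
  then (NOT gpu OR lock OR rain OR NOT wind) forces lock = True.
  then (NOT busy OR NOT lock OR pump) forces busy = False.
All clauses satisfied.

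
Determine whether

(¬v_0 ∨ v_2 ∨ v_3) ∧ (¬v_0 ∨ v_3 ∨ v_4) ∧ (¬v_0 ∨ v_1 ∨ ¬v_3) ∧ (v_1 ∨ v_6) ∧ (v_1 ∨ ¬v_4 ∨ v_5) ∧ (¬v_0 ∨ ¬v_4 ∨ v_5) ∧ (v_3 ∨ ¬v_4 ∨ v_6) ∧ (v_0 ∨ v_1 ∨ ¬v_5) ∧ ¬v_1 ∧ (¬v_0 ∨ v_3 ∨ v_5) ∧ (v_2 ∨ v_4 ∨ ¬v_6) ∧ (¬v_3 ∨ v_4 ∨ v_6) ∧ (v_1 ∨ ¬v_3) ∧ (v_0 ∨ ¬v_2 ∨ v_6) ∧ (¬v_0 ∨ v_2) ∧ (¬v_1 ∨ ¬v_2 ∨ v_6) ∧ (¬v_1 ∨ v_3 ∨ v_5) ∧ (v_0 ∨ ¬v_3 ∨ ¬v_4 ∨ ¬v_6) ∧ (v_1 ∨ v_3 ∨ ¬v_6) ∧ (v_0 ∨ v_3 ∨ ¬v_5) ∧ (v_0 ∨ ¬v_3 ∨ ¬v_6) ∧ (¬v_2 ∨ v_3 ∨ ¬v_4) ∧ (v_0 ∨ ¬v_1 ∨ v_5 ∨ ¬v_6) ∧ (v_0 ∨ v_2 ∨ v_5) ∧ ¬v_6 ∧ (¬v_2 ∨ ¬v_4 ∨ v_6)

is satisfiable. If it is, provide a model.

Case v_1 = True:
  Clause (¬v_1) is falsified — contradiction.
Case v_1 = False:
  (v_1 ∨ v_6) forces v_6 = True.
  Clause (¬v_6) is falsified — contradiction.
Both cases fail, so the formula is unsatisfiable.

No satisfying assignment exists.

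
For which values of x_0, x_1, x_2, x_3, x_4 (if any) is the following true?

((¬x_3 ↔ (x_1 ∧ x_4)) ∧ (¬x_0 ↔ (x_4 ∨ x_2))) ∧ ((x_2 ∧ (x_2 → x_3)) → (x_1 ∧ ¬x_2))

x_0 = False, x_1 = False, x_2 = False, x_3 = True, x_4 = True

  (¬x_3 ↔ (x_1 ∧ x_4)) ∧ (¬x_0 ↔ (x_4 ∨ x_2)) = True
    ¬x_3 ↔ (x_1 ∧ x_4) = True
      ¬x_3 = False
      x_1 ∧ x_4 = False
    ¬x_0 ↔ (x_4 ∨ x_2) = True
      ¬x_0 = True
      x_4 ∨ x_2 = True
  (x_2 ∧ (x_2 → x_3)) → (x_1 ∧ ¬x_2) = True
    x_2 ∧ (x_2 → x_3) = False
      x_2 → x_3 = True
    x_1 ∧ ¬x_2 = False
      ¬x_2 = True
Both conjuncts True, so the formula holds.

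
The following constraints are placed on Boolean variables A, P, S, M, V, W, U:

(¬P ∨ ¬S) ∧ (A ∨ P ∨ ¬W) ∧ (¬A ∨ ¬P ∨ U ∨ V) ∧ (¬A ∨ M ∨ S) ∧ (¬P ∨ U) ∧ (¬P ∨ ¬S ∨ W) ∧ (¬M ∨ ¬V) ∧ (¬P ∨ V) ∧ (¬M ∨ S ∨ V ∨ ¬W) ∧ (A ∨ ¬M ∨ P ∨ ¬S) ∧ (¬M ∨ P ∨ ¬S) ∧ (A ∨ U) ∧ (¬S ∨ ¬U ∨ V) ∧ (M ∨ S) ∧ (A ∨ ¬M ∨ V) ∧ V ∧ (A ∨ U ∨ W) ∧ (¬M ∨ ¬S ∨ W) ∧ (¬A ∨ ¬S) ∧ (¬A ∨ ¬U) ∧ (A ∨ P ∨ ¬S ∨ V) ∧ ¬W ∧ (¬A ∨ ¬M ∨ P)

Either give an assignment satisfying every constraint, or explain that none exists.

A: False, P: False, S: True, M: False, V: True, W: False, U: True

Unit clause (V) forces V = True.
Unit clause (¬W) forces W = False.
In (¬M ∨ ¬V) only ¬M is left, so M = False.
In (M ∨ S) only S is left, so S = True.
In (¬A ∨ ¬S) only ¬A is left, so A = False.
In (¬P ∨ ¬S) only ¬P is left, so P = False.
In (A ∨ U) only U is left, so U = True.
All clauses satisfied.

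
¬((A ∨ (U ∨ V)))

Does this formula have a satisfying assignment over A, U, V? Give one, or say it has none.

A = False, U = False, V = False

  ¬((A ∨ (U ∨ V))) = True
    A ∨ (U ∨ V) = False
      U ∨ V = False
The formula evaluates to True.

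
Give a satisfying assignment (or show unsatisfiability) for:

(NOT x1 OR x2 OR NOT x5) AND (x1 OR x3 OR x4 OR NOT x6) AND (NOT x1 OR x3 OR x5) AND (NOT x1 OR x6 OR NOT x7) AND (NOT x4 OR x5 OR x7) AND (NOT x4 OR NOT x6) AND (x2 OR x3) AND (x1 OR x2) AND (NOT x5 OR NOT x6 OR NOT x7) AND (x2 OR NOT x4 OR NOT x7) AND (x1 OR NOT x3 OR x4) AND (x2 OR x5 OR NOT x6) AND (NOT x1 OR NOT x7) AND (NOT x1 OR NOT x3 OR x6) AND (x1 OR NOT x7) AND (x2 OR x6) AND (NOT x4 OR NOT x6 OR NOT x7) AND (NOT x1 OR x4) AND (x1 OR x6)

x1=T, x2=T, x3=F, x4=T, x5=T, x6=F, x7=F

Set x1 = True.
  then (NOT x1 OR NOT x7) forces x7 = False.
  then (NOT x1 OR x4) forces x4 = True.
  then (NOT x4 OR x5 OR x7) forces x5 = True.
  then (NOT x4 OR NOT x6) forces x6 = False.
  then (NOT x1 OR NOT x3 OR x6) forces x3 = False.
  then (x2 OR x6) forces x2 = True.
All clauses satisfied.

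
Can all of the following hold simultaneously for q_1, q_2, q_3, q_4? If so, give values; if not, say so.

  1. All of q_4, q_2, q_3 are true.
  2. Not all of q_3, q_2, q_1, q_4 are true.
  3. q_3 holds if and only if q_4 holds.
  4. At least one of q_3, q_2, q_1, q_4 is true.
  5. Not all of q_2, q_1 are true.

q_1=F, q_2=T, q_3=T, q_4=T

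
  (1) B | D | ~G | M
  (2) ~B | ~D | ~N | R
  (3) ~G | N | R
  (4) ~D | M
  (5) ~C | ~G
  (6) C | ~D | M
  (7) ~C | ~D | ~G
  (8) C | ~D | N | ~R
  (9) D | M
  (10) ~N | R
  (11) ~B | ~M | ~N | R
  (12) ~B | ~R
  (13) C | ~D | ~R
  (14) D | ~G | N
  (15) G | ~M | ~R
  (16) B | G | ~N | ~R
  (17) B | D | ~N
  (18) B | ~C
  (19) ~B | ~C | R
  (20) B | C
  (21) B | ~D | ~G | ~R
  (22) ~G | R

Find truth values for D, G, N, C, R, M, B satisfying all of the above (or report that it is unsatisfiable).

D = False; G = False; N = False; C = False; R = False; M = True; B = True

Set D = False.
  then (D | M) forces M = True.
Try G = True:
  (~C | ~G) forces C = False.
  (D | ~G | N) forces N = True.
  (~N | R) forces R = True.
  (~B | ~R) forces B = False.
  clause (B | D | ~N) is falsified — backtrack.
So G = False.
  then (G | ~M | ~R) forces R = False.
  then (~N | R) forces N = False.
Try C = True:
  (B | ~C) forces B = True.
  clause (~B | ~C | R) is falsified — backtrack.
So C = False.
  then (B | C) forces B = True.
All clauses satisfied.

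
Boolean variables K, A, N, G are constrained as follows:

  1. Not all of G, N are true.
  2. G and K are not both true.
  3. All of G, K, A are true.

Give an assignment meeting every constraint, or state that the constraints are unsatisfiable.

Case K = True:
  (2) with K=T forces G = False.
  Constraint (3) is violated (G=F) — contradiction.
Case K = False:
  Constraint (3) is violated (K=F) — contradiction.
Both cases fail — unsatisfiable.

Unsatisfiable — no assignment works.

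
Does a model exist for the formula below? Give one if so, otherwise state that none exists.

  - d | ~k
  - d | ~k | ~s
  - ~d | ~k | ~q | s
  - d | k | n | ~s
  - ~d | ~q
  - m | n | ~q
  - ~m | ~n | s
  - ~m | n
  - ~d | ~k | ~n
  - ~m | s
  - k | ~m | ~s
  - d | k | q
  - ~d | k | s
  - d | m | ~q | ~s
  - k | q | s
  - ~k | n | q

k = False, s = False, n = True, d = False, m = False, q = True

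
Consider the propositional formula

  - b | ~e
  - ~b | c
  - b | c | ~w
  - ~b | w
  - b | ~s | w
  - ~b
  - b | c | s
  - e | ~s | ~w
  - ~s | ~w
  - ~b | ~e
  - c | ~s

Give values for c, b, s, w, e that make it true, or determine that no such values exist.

Unit clause (~b) forces b = False.
In (b | ~e) only ~e is left, so e = False.
Set c = True.
Set s = False.
Set w = False.
All clauses satisfied.

c = True, b = False, s = False, w = False, e = False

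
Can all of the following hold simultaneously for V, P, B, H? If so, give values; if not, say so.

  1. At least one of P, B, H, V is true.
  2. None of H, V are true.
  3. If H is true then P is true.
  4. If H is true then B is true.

V = False, P = True, B = True, H = False

  (1) {P, B, H, V}: 2 true — at least one ✓
  (2) {H, V}: 0 true — none ✓
  (3) H=F ⇒ P: vacuous ✓
  (4) H=F ⇒ B: vacuous ✓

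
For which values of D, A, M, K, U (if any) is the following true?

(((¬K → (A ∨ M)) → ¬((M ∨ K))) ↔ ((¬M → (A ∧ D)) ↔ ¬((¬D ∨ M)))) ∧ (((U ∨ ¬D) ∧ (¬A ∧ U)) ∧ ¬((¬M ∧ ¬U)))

D=T, A=F, M=F, K=T, U=T

  ((¬K → (A ∨ M)) → ¬((M ∨ K))) ↔ ((¬M → (A ∧ D)) ↔ ¬((¬D ∨ M))) = True
    (¬K → (A ∨ M)) → ¬((M ∨ K)) = False
      ¬K → (A ∨ M) = True
        ¬K = False
        A ∨ M = False
      ¬((M ∨ K)) = False
        M ∨ K = True
    (¬M → (A ∧ D)) ↔ ¬((¬D ∨ M)) = False
      ¬M → (A ∧ D) = False
        ¬M = True
        A ∧ D = False
      ¬((¬D ∨ M)) = True
        ¬D ∨ M = False
          ¬D = False
  ((U ∨ ¬D) ∧ (¬A ∧ U)) ∧ ¬((¬M ∧ ¬U)) = True
    (U ∨ ¬D) ∧ (¬A ∧ U) = True
      U ∨ ¬D = True
        ¬D = False
      ¬A ∧ U = True
        ¬A = True
    ¬((¬M ∧ ¬U)) = True
      ¬M ∧ ¬U = False
        ¬M = True
        ¬U = False
Both conjuncts True, so the formula holds.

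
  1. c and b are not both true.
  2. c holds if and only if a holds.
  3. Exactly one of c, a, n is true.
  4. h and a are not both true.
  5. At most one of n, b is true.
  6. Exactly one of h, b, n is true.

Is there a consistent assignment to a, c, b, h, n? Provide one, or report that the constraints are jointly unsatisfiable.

a=F, c=F, b=F, h=F, n=T

  (1) c=F, b=F — not both ✓
  (2) c=F, a=F — same ✓
  (3) {c, a, n}: 1 true — exactly one ✓
  (4) h=F, a=F — not both ✓
  (5) {n, b}: 1 true — at most one ✓
  (6) {h, b, n}: 1 true — exactly one ✓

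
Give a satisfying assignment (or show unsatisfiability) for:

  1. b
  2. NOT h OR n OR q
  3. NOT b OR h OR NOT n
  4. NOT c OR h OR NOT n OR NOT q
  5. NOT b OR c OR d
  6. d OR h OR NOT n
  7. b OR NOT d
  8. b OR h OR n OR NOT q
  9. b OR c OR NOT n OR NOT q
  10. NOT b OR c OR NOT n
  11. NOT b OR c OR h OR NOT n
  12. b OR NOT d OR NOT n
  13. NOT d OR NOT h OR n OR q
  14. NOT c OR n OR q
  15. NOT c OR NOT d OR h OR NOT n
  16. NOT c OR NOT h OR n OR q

b = True; d = False; h = True; q = True; n = False; c = True

Unit clause (b) forces b = True.
Set d = False.
  then (NOT b OR c OR d) forces c = True.
Set h = True.
Set q = True.
Set n = False.
All clauses satisfied.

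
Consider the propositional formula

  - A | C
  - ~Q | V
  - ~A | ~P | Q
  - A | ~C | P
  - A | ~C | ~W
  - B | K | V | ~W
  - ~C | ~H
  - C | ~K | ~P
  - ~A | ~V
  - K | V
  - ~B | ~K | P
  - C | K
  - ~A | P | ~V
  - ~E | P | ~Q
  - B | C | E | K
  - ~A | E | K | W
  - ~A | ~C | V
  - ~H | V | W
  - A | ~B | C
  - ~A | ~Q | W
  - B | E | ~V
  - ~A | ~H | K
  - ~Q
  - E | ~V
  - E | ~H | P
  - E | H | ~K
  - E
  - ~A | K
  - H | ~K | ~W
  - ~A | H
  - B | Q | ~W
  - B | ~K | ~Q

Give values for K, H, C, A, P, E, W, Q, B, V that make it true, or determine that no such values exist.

Unit clause (~Q) forces Q = False.
Unit clause (E) forces E = True.
Set K = True.
Set H = False.
  then (H | ~K | ~W) forces W = False.
  then (~A | H) forces A = False.
  then (A | C) forces C = True.
  then (A | ~C | P) forces P = True.
Set B = False.
Set V = True.
All clauses satisfied.

K = True; H = False; C = True; A = False; P = True; E = True; W = False; Q = False; B = False; V = True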